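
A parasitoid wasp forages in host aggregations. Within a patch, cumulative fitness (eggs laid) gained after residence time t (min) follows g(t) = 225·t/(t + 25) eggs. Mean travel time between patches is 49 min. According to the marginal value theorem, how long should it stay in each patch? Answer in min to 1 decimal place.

35.0 min

Optimal t* satisfies g'(t*) = g(t*)/(T + t*).
g'(t) = 225·25/(t + 25)². Setting 225·25/(t+25)² = 225t/[(t+25)(49+t)] gives 25(49+t) = t(t+25), so t² = 25×49 = 1225.
t* = √1225 = 35 min.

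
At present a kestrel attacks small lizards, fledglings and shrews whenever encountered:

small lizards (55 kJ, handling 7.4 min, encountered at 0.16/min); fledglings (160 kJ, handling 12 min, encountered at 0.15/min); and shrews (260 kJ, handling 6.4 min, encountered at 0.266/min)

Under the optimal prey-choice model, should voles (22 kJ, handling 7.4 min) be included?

No

On small lizards, fledglings and shrews alone, R = ΣλE/(1+Σλh) = 102/5.686 = 17.93 kJ/min.
Profitability of voles: 22/7.4 = 2.973 kJ/min.
Since 2.973 < R, time spent handling voles is better spent searching.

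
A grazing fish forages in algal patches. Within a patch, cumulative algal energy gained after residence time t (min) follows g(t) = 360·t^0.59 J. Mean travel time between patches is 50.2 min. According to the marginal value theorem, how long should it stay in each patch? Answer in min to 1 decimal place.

By the marginal value theorem, leave when the instantaneous gain rate g'(t) equals the habitat-wide average g(t)/(T + t).
g'(t) = 0.59·360·t^-0.41. Setting 0.59·360·t^-0.41 = 360·t^0.59/(50.2+t) gives 0.59(50.2+t) = t, so 0.41·t = 0.59×50.2.
t* = 0.59×50.2/0.41 = 72.24 min.

72.2 min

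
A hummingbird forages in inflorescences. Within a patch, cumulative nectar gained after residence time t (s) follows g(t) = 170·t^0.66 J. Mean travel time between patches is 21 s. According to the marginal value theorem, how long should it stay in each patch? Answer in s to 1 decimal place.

By the marginal value theorem, leave when the instantaneous gain rate g'(t) equals the habitat-wide average g(t)/(T + t).
g'(t) = 0.66·170·t^-0.34. Setting 0.66·170·t^-0.34 = 170·t^0.66/(21+t) gives 0.66(21+t) = t, so 0.34·t = 0.66×21.
t* = 0.66×21/0.34 = 40.76 s.

40.8 s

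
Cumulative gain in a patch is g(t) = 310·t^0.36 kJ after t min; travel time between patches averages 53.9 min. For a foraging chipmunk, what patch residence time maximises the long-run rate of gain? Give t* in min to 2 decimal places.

30.32 min

Maximise g(t)/(T+t): set derivative to zero → g'(t)(T+t) = g(t).
g'(t) = 0.36·310·t^-0.64. Setting 0.36·310·t^-0.64 = 310·t^0.36/(53.9+t) gives 0.36(53.9+t) = t, so 0.64·t = 0.36×53.9.
t* = 0.36×53.9/0.64 = 30.32 min.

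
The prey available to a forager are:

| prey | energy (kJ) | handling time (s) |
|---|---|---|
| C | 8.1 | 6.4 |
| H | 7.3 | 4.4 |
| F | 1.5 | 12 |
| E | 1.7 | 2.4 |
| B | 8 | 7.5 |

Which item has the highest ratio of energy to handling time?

H

Profitability E/h (kJ/s): C = 8.1/6.4 = 1.27, H = 7.3/4.4 = 1.66, F = 1.5/12 = 0.125, E = 1.7/2.4 = 0.708, B = 8/7.5 = 1.07.
Ranked: H > C > B > E > F.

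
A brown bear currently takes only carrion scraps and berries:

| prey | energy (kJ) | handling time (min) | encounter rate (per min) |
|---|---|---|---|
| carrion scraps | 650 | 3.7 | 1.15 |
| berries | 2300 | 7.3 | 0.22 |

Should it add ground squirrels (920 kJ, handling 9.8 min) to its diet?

No

Intake rate on the current diet: R = (1.15×650 + 0.22×2300) / (1 + 1.15×3.7 + 0.22×7.3) = 1254/6.861 = 182.7 kJ/min.
Profitability of ground squirrels: 920/9.8 = 93.88 kJ/min.
Since 93.88 < R, time spent handling ground squirrels is better spent searching.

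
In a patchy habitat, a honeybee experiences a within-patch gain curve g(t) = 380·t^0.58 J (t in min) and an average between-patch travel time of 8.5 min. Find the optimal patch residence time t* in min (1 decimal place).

11.7 min

Optimal t* satisfies g'(t*) = g(t*)/(T + t*).
g'(t) = 0.58·380·t^-0.42. Setting 0.58·380·t^-0.42 = 380·t^0.58/(8.5+t) gives 0.58(8.5+t) = t, so 0.42·t = 0.58×8.5.
t* = 0.58×8.5/0.42 = 11.74 min.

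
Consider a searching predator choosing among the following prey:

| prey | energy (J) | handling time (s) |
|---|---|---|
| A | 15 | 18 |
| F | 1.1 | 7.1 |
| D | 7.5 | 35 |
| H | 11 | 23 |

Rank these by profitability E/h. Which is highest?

In descending order of E/h:
A: 15/18 = 0.833 J/s
H: 11/23 = 0.478 J/s
D: 7.5/35 = 0.214 J/s
F: 1.1/7.1 = 0.155 J/s

A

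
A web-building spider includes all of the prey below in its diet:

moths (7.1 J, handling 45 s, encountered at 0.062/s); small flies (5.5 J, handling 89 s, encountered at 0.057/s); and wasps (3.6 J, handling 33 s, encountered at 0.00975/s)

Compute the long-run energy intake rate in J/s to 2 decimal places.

Energy encountered per unit search time: 0.062×7.1 + 0.057×5.5 + 0.00975×3.6 = 0.7888 J/s.
Handling time per unit search time: 0.062×45 + 0.057×89 + 0.00975×33 = 8.185.
Rate = 0.7888/(1 + 8.185) = 0.08588 J/s.

0.09 J/s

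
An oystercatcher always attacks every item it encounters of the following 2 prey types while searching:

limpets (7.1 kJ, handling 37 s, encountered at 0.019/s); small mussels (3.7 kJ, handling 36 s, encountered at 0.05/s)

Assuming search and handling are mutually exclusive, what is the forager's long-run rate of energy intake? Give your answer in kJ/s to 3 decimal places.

R = (0.019×7.1 + 0.05×3.7) / (1 + 0.019×37 + 0.05×36) = 0.3199/3.503 = 0.09132 kJ/s.

0.091 kJ/s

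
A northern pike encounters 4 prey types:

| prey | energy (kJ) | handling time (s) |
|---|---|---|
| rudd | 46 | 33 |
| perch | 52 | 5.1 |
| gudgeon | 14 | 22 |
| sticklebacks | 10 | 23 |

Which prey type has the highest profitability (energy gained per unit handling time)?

perch

Profitability E/h (kJ/s): rudd = 46/33 = 1.39, perch = 52/5.1 = 10.2, gudgeon = 14/22 = 0.636, sticklebacks = 10/23 = 0.435.
Ranked: perch > rudd > gudgeon > sticklebacks.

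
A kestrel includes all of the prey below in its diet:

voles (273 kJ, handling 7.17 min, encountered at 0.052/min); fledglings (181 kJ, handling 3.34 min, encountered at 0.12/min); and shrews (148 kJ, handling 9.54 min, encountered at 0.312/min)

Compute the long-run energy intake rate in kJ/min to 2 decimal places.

17.28 kJ/min

R = Σλ_iE_i / (1 + Σλ_ih_i)
Numerator: 0.052×273 + 0.12×181 + 0.312×148 = 82.09
Denominator: 1 + 0.052×7.17 + 0.12×3.34 + 0.312×9.54 = 4.75
R = 82.09/4.75 = 17.28 kJ/min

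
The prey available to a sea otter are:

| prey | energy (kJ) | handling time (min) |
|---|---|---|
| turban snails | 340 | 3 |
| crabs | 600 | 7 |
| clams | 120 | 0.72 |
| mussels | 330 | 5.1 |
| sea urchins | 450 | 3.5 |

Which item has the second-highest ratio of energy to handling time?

sea urchins

Profitability E/h (kJ/min): turban snails = 340/3 = 113, crabs = 600/7 = 85.7, clams = 120/0.72 = 167, mussels = 330/5.1 = 64.7, sea urchins = 450/3.5 = 129.
Ranked: clams > sea urchins > turban snails > crabs > mussels.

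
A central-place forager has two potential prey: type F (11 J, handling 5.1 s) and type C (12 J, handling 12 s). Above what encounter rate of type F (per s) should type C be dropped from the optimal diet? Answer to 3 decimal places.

At the threshold, the rate on type F alone equals the profitability of type C: λ·11/(1 + λ·5.1) = 12/12 = 1.
Rearranging, λ(11 − 1×5.1) = 1, so λ = 1/5.9 = 0.1695 per s.

0.169 per s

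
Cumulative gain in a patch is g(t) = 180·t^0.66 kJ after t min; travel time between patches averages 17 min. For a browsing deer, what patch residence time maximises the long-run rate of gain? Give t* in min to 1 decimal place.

By the marginal value theorem, leave when the instantaneous gain rate g'(t) equals the habitat-wide average g(t)/(T + t).
g'(t) = 0.66·180·t^-0.34. Setting 0.66·180·t^-0.34 = 180·t^0.66/(17+t) gives 0.66(17+t) = t, so 0.34·t = 0.66×17.
t* = 0.66×17/0.34 = 33 min.

33.0 min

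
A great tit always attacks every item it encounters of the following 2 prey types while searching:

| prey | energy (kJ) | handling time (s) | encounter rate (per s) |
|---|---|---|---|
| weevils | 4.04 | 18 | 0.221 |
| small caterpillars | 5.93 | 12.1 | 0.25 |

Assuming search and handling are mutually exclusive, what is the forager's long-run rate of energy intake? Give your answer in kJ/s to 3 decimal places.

Energy encountered per unit search time: 0.221×4.04 + 0.25×5.93 = 2.375 kJ/s.
Handling time per unit search time: 0.221×18 + 0.25×12.1 = 7.003.
Rate = 2.375/(1 + 7.003) = 0.2968 kJ/s.

0.297 kJ/s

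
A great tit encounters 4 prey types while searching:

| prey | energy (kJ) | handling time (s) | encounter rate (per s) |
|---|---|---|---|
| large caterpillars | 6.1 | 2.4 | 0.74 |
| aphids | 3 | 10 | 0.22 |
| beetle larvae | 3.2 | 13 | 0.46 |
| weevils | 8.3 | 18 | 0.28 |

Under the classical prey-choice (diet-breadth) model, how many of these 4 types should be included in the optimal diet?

1

Profitabilities (E/h, kJ/s): large caterpillars 2.54, weevils 0.461, aphids 0.3, beetle larvae 0.246. Add prey in this order while the next type's profitability exceeds the intake rate on those already taken.
Rate on top 1: 1.626. weevils: 0.461 < 1.626 → exclude; stop.
Optimal diet: large caterpillars — 1 of 4 types.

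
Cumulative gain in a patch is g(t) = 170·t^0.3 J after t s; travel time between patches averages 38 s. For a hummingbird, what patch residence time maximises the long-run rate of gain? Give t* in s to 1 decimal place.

Optimal t* satisfies g'(t*) = g(t*)/(T + t*).
g'(t) = 0.3·170·t^-0.7. Setting 0.3·170·t^-0.7 = 170·t^0.3/(38+t) gives 0.3(38+t) = t, so 0.70·t = 0.3×38.
t* = 0.3×38/0.70 = 16.29 s.

16.3 s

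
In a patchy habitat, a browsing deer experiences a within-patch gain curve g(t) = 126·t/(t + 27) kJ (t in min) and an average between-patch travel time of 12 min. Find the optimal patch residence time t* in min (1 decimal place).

18.0 min

Maximise g(t)/(T+t): set derivative to zero → g'(t)(T+t) = g(t).
g'(t) = 126·27/(t + 27)². Setting 126·27/(t+27)² = 126t/[(t+27)(12+t)] gives 27(12+t) = t(t+27), so t² = 27×12 = 324.
t* = √324 = 18 min.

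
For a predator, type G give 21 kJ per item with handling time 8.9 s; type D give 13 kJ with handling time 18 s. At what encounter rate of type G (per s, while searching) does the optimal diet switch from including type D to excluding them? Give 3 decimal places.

0.050 per s

Drop type D once their profitability E₂/h₂ falls below the rate achievable on type G alone: E₂/h₂ = λE₁/(1 + λh₁).
Solve for λ: λE₁h₂ = E₂(1 + λh₁) → λ(E₁h₂ − E₂h₁) = E₂ → λ = E₂/(E₁h₂ − E₂h₁).
λ = 13/(21×18 − 13×8.9) = 13/262.3 = 0.04956 per s.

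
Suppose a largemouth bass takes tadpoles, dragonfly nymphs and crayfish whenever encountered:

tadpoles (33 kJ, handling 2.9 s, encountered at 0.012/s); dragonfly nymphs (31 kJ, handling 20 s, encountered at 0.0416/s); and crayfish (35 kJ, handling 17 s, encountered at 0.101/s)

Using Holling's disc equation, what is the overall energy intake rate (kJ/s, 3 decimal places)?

1.457 kJ/s

R = (0.012×33 + 0.0416×31 + 0.101×35) / (1 + 0.012×2.9 + 0.0416×20 + 0.101×17) = 5.221/3.584 = 1.457 kJ/s.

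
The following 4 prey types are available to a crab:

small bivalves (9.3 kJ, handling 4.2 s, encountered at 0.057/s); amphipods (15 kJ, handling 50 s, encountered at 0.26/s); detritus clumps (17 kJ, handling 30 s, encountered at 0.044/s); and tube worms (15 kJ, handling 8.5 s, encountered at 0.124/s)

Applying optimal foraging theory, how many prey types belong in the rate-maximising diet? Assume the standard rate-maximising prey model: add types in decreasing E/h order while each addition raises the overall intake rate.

2

Profitabilities (E/h, kJ/s): small bivalves 2.21, tube worms 1.76, detritus clumps 0.567, amphipods 0.3. Add prey in this order while the next type's profitability exceeds the intake rate on those already taken.
Rate on top 1: 0.4277. tube worms: 1.76 > 0.4277 → include.
Rate on top 2: 1.042. detritus clumps: 0.567 < 1.042 → exclude; stop.
Optimal diet: small bivalves, tube worms — 2 of 4 types.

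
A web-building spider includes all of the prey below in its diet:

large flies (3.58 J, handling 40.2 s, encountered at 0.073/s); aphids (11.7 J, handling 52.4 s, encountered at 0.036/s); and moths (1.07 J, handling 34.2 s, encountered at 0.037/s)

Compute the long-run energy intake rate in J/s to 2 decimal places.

0.10 J/s

R = (0.073×3.58 + 0.036×11.7 + 0.037×1.07) / (1 + 0.073×40.2 + 0.036×52.4 + 0.037×34.2) = 0.7221/7.086 = 0.1019 J/s.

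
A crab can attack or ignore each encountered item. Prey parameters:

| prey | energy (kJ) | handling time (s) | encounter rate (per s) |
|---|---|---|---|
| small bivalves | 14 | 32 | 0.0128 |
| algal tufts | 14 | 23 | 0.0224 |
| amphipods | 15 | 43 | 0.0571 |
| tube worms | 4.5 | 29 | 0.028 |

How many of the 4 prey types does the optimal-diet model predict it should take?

Rank by E/h (kJ/s): algal tufts 0.609, small bivalves 0.438, amphipods 0.349, tube worms 0.155. Include each in turn until the next type's E/h falls below the running intake rate.
Rate on top 1: 0.207. small bivalves: 0.438 > 0.207 → include.
Rate on top 2: 0.256. amphipods: 0.349 > 0.256 → include.
Rate on top 3: 0.3081. tube worms: 0.155 < 0.3081 → exclude; stop.
Optimal diet: algal tufts, small bivalves, amphipods — 3 of 4 types.

3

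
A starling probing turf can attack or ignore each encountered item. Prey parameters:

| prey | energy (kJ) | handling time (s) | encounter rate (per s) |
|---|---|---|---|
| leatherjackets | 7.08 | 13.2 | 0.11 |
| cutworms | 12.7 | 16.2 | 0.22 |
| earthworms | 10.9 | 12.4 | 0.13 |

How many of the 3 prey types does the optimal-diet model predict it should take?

E/h in descending order: earthworms 0.879, cutworms 0.784, leatherjackets 0.536 kJ/s. The optimal diet is the largest prefix of this list for which every included type satisfies E_i/h_i > R on the types above it.
Rate on top 1: 0.5425. cutworms: 0.784 > 0.5425 → include.
Rate on top 2: 0.6818. leatherjackets: 0.536 < 0.6818 → exclude; stop.
Optimal diet: earthworms, cutworms — 2 of 3 types.

2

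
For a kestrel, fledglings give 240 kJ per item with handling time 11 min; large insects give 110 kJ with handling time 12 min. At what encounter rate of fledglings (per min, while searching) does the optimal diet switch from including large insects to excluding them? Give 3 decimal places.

0.066 per min

The zero-one rule: include large insects iff E₂/h₂ > λE₁/(1+λh₁). Equality gives the switch point.
λE₁h₂ = E₂ + λE₂h₁ ⇒ λ = E₂/(E₁h₂ − E₂h₁) = 110/(2880 − 1210) = 0.06587 per min.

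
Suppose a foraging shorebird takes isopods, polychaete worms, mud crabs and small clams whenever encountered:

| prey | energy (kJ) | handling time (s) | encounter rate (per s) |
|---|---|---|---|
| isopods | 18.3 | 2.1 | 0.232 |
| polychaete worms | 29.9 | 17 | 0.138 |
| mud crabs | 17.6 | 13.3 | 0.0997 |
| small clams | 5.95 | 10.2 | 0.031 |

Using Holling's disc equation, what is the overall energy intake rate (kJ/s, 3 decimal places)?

Energy encountered per unit search time: 0.232×18.3 + 0.138×29.9 + 0.0997×17.6 + 0.031×5.95 = 10.31 kJ/s.
Handling time per unit search time: 0.232×2.1 + 0.138×17 + 0.0997×13.3 + 0.031×10.2 = 4.475.
Rate = 10.31/(1 + 4.475) = 1.883 kJ/s.

1.883 kJ/s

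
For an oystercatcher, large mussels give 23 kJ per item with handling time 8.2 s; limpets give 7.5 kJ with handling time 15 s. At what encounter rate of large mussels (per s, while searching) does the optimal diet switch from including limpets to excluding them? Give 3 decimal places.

0.026 per s

At the threshold, the rate on large mussels alone equals the profitability of limpets: λ·23/(1 + λ·8.2) = 7.5/15 = 0.5.
Rearranging, λ(23 − 0.5×8.2) = 0.5, so λ = 0.5/18.9 = 0.02646 per s.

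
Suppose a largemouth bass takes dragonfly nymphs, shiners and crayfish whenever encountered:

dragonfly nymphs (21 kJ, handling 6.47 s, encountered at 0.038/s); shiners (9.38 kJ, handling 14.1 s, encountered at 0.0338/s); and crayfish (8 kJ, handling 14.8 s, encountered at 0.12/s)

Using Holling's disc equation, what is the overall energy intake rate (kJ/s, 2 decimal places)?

0.59 kJ/s

R = Σλ_iE_i / (1 + Σλ_ih_i)
Numerator: 0.038×21 + 0.0338×9.38 + 0.12×8 = 2.075
Denominator: 1 + 0.038×6.47 + 0.0338×14.1 + 0.12×14.8 = 3.498
R = 2.075/3.498 = 0.5931 kJ/s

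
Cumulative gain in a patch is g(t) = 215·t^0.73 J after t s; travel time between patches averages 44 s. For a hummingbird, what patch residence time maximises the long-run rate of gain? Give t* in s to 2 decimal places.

Optimal t* satisfies g'(t*) = g(t*)/(T + t*).
g'(t) = 0.73·215·t^-0.27. Setting 0.73·215·t^-0.27 = 215·t^0.73/(44+t) gives 0.73(44+t) = t, so 0.27·t = 0.73×44.
t* = 0.73×44/0.27 = 119 s.

118.96 s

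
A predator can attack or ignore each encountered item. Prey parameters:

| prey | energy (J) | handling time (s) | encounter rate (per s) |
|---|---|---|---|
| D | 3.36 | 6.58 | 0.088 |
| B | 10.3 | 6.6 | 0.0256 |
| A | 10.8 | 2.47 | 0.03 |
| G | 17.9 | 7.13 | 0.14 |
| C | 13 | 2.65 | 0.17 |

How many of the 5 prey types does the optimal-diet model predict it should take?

3

E/h in descending order: C 4.91, A 4.37, G 2.51, B 1.56, D 0.511 J/s. The optimal diet is the largest prefix of this list for which every included type satisfies E_i/h_i > R on the types above it.
Rate on top 1: 1.524. A: 4.37 > 1.524 → include.
Rate on top 2: 1.662. G: 2.51 > 1.662 → include.
Rate on top 3: 1.998. B: 1.56 < 1.998 → exclude; stop.
Optimal diet: C, A, G — 3 of 5 types.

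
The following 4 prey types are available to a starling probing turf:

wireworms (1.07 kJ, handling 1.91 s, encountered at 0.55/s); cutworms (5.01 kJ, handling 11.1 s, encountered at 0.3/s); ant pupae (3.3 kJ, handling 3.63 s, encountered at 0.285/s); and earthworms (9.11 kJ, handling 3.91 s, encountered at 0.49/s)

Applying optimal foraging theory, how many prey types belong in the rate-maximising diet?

Profitabilities (E/h, kJ/s): earthworms 2.33, ant pupae 0.909, wireworms 0.56, cutworms 0.451. Add prey in this order while the next type's profitability exceeds the intake rate on those already taken.
Rate on top 1: 1.531. ant pupae: 0.909 < 1.531 → exclude; stop.
Optimal diet: earthworms — 1 of 4 types.

1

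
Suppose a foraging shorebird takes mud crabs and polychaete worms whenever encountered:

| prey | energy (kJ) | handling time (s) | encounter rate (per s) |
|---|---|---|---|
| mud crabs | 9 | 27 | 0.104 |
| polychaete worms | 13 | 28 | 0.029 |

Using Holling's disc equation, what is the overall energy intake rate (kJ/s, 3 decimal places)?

0.284 kJ/s

R = Σλ_iE_i / (1 + Σλ_ih_i)
Numerator: 0.104×9 + 0.029×13 = 1.313
Denominator: 1 + 0.104×27 + 0.029×28 = 4.62
R = 1.313/4.62 = 0.2842 kJ/s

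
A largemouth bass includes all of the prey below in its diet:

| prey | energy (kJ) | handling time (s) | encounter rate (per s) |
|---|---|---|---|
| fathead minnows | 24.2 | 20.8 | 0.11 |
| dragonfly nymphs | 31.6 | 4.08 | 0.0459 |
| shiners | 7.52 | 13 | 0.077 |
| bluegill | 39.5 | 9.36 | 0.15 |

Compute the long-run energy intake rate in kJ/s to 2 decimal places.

R = (0.11×24.2 + 0.0459×31.6 + 0.077×7.52 + 0.15×39.5) / (1 + 0.11×20.8 + 0.0459×4.08 + 0.077×13 + 0.15×9.36) = 10.62/5.88 = 1.805 kJ/s.

1.81 kJ/s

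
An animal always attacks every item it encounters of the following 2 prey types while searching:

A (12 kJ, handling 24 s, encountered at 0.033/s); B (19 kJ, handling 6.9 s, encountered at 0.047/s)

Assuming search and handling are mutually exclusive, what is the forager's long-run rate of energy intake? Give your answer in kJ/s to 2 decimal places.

0.61 kJ/s

Energy encountered per unit search time: 0.033×12 + 0.047×19 = 1.289 kJ/s.
Handling time per unit search time: 0.033×24 + 0.047×6.9 = 1.116.
Rate = 1.289/(1 + 1.116) = 0.6091 kJ/s.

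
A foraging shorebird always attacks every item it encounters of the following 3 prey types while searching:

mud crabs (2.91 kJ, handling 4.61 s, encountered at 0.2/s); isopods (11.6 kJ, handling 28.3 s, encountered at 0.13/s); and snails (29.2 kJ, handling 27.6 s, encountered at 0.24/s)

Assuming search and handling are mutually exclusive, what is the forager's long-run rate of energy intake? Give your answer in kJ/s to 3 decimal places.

R = Σλ_iE_i / (1 + Σλ_ih_i)
Numerator: 0.2×2.91 + 0.13×11.6 + 0.24×29.2 = 9.098
Denominator: 1 + 0.2×4.61 + 0.13×28.3 + 0.24×27.6 = 12.22
R = 9.098/12.22 = 0.7442 kJ/s

0.744 kJ/s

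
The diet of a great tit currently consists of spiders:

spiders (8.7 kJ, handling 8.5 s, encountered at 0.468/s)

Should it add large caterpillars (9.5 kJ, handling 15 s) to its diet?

On spiders alone, R = ΣλE/(1+Σλh) = 4.072/4.978 = 0.8179 kJ/s.
Profitability of large caterpillars: 9.5/15 = 0.6333 kJ/s.
Since 0.6333 < R, time spent handling large caterpillars is better spent searching.

No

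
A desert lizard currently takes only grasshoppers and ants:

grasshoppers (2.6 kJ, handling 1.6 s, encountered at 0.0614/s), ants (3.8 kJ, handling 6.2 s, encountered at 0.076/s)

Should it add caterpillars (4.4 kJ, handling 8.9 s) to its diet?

Yes

On grasshoppers and ants alone, R = ΣλE/(1+Σλh) = 0.4484/1.569 = 0.2857 kJ/s.
caterpillars: E/h = 4.4/8.9 = 0.4944 kJ/s.
Since 0.4944 > R, including caterpillars increases the long-run rate.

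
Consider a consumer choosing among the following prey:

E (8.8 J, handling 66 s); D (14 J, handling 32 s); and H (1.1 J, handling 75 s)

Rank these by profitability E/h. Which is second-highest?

Profitability E/h (J/s): E = 8.8/66 = 0.133, D = 14/32 = 0.438, H = 1.1/75 = 0.0147.
Ranked: D > E > H.

E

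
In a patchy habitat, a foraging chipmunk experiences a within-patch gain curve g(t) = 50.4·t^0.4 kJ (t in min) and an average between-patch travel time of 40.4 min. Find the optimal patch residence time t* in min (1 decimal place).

26.9 min

Maximise g(t)/(T+t): set derivative to zero → g'(t)(T+t) = g(t).
g'(t) = 0.4·50.4·t^-0.6. Setting 0.4·50.4·t^-0.6 = 50.4·t^0.4/(40.4+t) gives 0.4(40.4+t) = t, so 0.60·t = 0.4×40.4.
t* = 0.4×40.4/0.60 = 26.93 min.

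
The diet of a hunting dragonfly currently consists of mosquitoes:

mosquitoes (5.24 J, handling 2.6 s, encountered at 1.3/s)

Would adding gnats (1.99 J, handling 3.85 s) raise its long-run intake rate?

No

Current rate: (1.3×5.24)/(1 + 1.3×2.6) = 1.555 J/s.
Profitability of gnats: 1.99/3.85 = 0.5169 J/s.
0.5169 < 1.555, so adding gnats would lower the average — exclude it.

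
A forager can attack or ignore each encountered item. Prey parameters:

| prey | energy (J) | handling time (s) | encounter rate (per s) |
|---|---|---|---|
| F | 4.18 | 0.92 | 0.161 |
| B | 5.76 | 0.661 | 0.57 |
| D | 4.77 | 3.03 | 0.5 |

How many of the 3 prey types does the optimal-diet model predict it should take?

Profitabilities (E/h, J/s): B 8.71, F 4.54, D 1.57. Add prey in this order while the next type's profitability exceeds the intake rate on those already taken.
Rate on top 1: 2.385. F: 4.54 > 2.385 → include.
Rate on top 2: 2.594. D: 1.57 < 2.594 → exclude; stop.
Optimal diet: B, F — 2 of 3 types.

2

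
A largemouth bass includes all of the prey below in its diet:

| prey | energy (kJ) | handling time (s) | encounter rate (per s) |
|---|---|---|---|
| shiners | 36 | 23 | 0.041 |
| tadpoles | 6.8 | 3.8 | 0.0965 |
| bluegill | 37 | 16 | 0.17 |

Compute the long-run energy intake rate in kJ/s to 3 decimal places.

1.674 kJ/s

Energy encountered per unit search time: 0.041×36 + 0.0965×6.8 + 0.17×37 = 8.422 kJ/s.
Handling time per unit search time: 0.041×23 + 0.0965×3.8 + 0.17×16 = 4.03.
Rate = 8.422/(1 + 4.03) = 1.674 kJ/s.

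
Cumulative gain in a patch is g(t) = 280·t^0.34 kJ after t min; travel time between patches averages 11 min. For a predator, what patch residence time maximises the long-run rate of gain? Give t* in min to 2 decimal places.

Optimal t* satisfies g'(t*) = g(t*)/(T + t*).
g'(t) = 0.34·280·t^-0.66. Setting 0.34·280·t^-0.66 = 280·t^0.34/(11+t) gives 0.34(11+t) = t, so 0.66·t = 0.34×11.
t* = 0.34×11/0.66 = 5.667 min.

5.67 min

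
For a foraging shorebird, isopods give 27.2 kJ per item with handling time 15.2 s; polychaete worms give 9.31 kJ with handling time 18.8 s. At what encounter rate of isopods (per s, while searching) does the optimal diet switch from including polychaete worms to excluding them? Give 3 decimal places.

The zero-one rule: include polychaete worms iff E₂/h₂ > λE₁/(1+λh₁). Equality gives the switch point.
λE₁h₂ = E₂ + λE₂h₁ ⇒ λ = E₂/(E₁h₂ − E₂h₁) = 9.31/(511.4 − 141.5) = 0.02517 per s.

0.025 per s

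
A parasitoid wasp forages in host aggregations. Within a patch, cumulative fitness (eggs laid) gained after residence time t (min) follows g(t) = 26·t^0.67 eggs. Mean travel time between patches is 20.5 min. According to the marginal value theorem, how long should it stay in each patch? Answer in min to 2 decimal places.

41.62 min

Maximise g(t)/(T+t): set derivative to zero → g'(t)(T+t) = g(t).
g'(t) = 0.67·26·t^-0.33. Setting 0.67·26·t^-0.33 = 26·t^0.67/(20.5+t) gives 0.67(20.5+t) = t, so 0.33·t = 0.67×20.5.
t* = 0.67×20.5/0.33 = 41.62 min.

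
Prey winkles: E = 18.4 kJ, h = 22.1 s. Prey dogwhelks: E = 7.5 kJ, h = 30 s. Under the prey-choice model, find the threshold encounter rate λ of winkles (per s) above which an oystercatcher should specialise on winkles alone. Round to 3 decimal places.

0.019 per s

The zero-one rule: include dogwhelks iff E₂/h₂ > λE₁/(1+λh₁). Equality gives the switch point.
λE₁h₂ = E₂ + λE₂h₁ ⇒ λ = E₂/(E₁h₂ − E₂h₁) = 7.5/(552 − 165.8) = 0.01942 per s.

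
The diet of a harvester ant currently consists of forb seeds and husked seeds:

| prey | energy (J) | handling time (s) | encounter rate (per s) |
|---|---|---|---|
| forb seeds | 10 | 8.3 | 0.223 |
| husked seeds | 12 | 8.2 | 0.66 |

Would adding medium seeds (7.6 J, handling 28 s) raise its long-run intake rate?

No

On forb seeds and husked seeds alone, R = ΣλE/(1+Σλh) = 10.15/8.263 = 1.228 J/s.
Profitability of medium seeds: 7.6/28 = 0.2714 J/s.
0.2714 < 1.228, so adding medium seeds would lower the average — exclude it.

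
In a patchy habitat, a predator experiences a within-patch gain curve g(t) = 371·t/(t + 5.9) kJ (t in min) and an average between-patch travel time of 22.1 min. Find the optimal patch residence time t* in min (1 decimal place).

By the marginal value theorem, leave when the instantaneous gain rate g'(t) equals the habitat-wide average g(t)/(T + t).
g'(t) = 371·5.9/(t + 5.9)². Setting 371·5.9/(t+5.9)² = 371t/[(t+5.9)(22.1+t)] gives 5.9(22.1+t) = t(t+5.9), so t² = 5.9×22.1 = 130.4.
t* = √130.4 = 11.42 min.

11.4 min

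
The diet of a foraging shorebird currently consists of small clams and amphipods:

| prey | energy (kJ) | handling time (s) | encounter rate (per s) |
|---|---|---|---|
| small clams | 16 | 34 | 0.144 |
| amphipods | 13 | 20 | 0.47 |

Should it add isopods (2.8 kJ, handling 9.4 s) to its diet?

No

On small clams and amphipods alone, R = ΣλE/(1+Σλh) = 8.414/15.3 = 0.5501 kJ/s.
isopods: E/h = 2.8/9.4 = 0.2979 kJ/s.
Since 0.2979 < R, time spent handling isopods is better spent searching.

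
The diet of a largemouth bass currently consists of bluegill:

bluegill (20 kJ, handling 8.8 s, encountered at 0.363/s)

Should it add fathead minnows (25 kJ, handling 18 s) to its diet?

No

Current rate: (0.363×20)/(1 + 0.363×8.8) = 1.731 kJ/s.
Profitability of fathead minnows: 25/18 = 1.389 kJ/s.
Since 1.389 < R, time spent handling fathead minnows is better spent searching.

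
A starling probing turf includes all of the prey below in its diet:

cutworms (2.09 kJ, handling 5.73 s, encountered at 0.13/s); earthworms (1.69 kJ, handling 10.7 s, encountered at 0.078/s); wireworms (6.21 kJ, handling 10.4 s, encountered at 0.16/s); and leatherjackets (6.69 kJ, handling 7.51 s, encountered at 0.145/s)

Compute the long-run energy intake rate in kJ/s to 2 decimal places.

R = Σλ_iE_i / (1 + Σλ_ih_i)
Numerator: 0.13×2.09 + 0.078×1.69 + 0.16×6.21 + 0.145×6.69 = 2.367
Denominator: 1 + 0.13×5.73 + 0.078×10.7 + 0.16×10.4 + 0.145×7.51 = 5.332
R = 2.367/5.332 = 0.4439 kJ/s

0.44 kJ/s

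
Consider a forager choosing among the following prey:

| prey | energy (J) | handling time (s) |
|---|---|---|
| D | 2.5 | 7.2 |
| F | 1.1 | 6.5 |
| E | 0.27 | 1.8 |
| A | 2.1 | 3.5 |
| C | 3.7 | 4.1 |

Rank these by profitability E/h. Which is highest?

C

In descending order of E/h:
C: 3.7/4.1 = 0.902 J/s
A: 2.1/3.5 = 0.6 J/s
D: 2.5/7.2 = 0.347 J/s
F: 1.1/6.5 = 0.169 J/s
E: 0.27/1.8 = 0.15 J/s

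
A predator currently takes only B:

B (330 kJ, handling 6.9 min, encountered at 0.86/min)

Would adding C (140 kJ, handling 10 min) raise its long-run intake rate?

Intake rate on the current diet: R = (0.86×330) / (1 + 0.86×6.9) = 283.8/6.934 = 40.93 kJ/min.
C: E/h = 140/10 = 14 kJ/min.
14 < 40.93, so adding C would lower the average — exclude it.

No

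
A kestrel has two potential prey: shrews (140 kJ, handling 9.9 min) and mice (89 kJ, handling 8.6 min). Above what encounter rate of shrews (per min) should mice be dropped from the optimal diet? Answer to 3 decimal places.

The zero-one rule: include mice iff E₂/h₂ > λE₁/(1+λh₁). Equality gives the switch point.
λE₁h₂ = E₂ + λE₂h₁ ⇒ λ = E₂/(E₁h₂ − E₂h₁) = 89/(1204 − 881.1) = 0.2756 per min.

0.276 per min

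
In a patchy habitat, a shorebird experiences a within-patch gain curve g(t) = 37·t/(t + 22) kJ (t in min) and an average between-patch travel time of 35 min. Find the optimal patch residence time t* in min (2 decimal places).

Optimal t* satisfies g'(t*) = g(t*)/(T + t*).
g'(t) = 37·22/(t + 22)². Setting 37·22/(t+22)² = 37t/[(t+22)(35+t)] gives 22(35+t) = t(t+22), so t² = 22×35 = 770.
t* = √770 = 27.75 min.

27.75 min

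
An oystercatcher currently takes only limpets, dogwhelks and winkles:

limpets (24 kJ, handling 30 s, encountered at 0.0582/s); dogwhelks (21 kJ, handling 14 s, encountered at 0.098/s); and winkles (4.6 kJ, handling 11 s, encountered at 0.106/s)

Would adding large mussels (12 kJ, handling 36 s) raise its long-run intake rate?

No

Intake rate on the current diet: R = (0.0582×24 + 0.098×21 + 0.106×4.6) / (1 + 0.0582×30 + 0.098×14 + 0.106×11) = 3.942/5.284 = 0.7461 kJ/s.
Profitability of large mussels: 12/36 = 0.3333 kJ/s.
Since 0.3333 < R, time spent handling large mussels is better spent searching.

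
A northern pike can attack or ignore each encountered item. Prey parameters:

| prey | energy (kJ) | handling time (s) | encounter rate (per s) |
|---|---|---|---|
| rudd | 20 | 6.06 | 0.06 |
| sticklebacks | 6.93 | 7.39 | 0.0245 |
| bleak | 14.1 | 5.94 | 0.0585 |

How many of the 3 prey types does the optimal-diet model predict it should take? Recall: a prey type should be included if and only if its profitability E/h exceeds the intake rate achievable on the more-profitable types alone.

Rank by E/h (kJ/s): rudd 3.3, bleak 2.37, sticklebacks 0.938. Include each in turn until the next type's E/h falls below the running intake rate.
Rate on top 1: 0.88. bleak: 2.37 > 0.88 → include.
Rate on top 2: 1.183. sticklebacks: 0.938 < 1.183 → exclude; stop.
Optimal diet: rudd, bleak — 2 of 3 types.

2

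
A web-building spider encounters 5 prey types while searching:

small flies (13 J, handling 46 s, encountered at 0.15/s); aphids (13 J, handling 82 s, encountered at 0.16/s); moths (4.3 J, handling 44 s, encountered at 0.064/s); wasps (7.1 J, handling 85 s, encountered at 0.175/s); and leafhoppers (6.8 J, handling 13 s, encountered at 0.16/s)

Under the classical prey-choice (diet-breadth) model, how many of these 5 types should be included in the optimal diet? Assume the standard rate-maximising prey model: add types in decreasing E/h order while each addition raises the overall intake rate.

1

E/h in descending order: leafhoppers 0.523, small flies 0.283, aphids 0.159, moths 0.0977, wasps 0.0835 J/s. The optimal diet is the largest prefix of this list for which every included type satisfies E_i/h_i > R on the types above it.
Rate on top 1: 0.3532. small flies: 0.283 < 0.3532 → exclude; stop.
Optimal diet: leafhoppers — 1 of 5 types.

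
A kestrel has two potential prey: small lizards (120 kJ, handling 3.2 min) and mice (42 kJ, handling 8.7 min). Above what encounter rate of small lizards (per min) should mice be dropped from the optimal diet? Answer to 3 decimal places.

0.046 per min

Drop mice once their profitability E₂/h₂ falls below the rate achievable on small lizards alone: E₂/h₂ = λE₁/(1 + λh₁).
Solve for λ: λE₁h₂ = E₂(1 + λh₁) → λ(E₁h₂ − E₂h₁) = E₂ → λ = E₂/(E₁h₂ − E₂h₁).
λ = 42/(120×8.7 − 42×3.2) = 42/909.6 = 0.04617 per min.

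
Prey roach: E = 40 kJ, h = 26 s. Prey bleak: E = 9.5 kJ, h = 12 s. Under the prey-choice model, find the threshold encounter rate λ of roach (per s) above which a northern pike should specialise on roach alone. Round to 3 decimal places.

0.041 per s

Drop bleak once their profitability E₂/h₂ falls below the rate achievable on roach alone: E₂/h₂ = λE₁/(1 + λh₁).
Solve for λ: λE₁h₂ = E₂(1 + λh₁) → λ(E₁h₂ − E₂h₁) = E₂ → λ = E₂/(E₁h₂ − E₂h₁).
λ = 9.5/(40×12 − 9.5×26) = 9.5/233 = 0.04077 per s.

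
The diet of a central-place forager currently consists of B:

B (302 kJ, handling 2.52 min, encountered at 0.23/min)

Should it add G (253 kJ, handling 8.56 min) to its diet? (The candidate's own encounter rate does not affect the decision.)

No

On B alone, R = ΣλE/(1+Σλh) = 69.46/1.58 = 43.97 kJ/min.
G: E/h = 253/8.56 = 29.56 kJ/min.
Since 29.56 < R, time spent handling G is better spent searching.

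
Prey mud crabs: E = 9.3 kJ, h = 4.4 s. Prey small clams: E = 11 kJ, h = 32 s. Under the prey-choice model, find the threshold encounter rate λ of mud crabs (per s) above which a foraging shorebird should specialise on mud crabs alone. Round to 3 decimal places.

0.044 per s

Drop small clams once their profitability E₂/h₂ falls below the rate achievable on mud crabs alone: E₂/h₂ = λE₁/(1 + λh₁).
Solve for λ: λE₁h₂ = E₂(1 + λh₁) → λ(E₁h₂ − E₂h₁) = E₂ → λ = E₂/(E₁h₂ − E₂h₁).
λ = 11/(9.3×32 − 11×4.4) = 11/249.2 = 0.04414 per s.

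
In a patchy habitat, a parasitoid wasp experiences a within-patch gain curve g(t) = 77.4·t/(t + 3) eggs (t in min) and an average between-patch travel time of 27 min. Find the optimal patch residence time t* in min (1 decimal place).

9.0 min

Optimal t* satisfies g'(t*) = g(t*)/(T + t*).
g'(t) = 77.4·3/(t + 3)². Setting 77.4·3/(t+3)² = 77.4t/[(t+3)(27+t)] gives 3(27+t) = t(t+3), so t² = 3×27 = 81.
t* = √81 = 9 min.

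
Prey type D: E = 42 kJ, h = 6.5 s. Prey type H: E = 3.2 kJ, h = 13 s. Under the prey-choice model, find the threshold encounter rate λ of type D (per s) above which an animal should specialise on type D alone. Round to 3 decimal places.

0.006 per s

The zero-one rule: include type H iff E₂/h₂ > λE₁/(1+λh₁). Equality gives the switch point.
λE₁h₂ = E₂ + λE₂h₁ ⇒ λ = E₂/(E₁h₂ − E₂h₁) = 3.2/(546 − 20.8) = 0.006093 per s.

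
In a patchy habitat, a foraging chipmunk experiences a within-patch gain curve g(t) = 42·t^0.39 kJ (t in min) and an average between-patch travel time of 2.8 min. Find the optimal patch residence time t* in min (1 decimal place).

By the marginal value theorem, leave when the instantaneous gain rate g'(t) equals the habitat-wide average g(t)/(T + t).
g'(t) = 0.39·42·t^-0.61. Setting 0.39·42·t^-0.61 = 42·t^0.39/(2.8+t) gives 0.39(2.8+t) = t, so 0.61·t = 0.39×2.8.
t* = 0.39×2.8/0.61 = 1.79 min.

1.8 min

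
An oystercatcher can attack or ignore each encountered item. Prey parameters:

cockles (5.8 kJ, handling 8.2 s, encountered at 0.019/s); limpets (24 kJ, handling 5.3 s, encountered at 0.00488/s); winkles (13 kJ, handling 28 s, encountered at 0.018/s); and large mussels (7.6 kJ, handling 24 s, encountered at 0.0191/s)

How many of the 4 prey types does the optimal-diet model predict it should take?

4

Profitabilities (E/h, kJ/s): limpets 4.53, cockles 0.707, winkles 0.464, large mussels 0.317. Add prey in this order while the next type's profitability exceeds the intake rate on those already taken.
Rate on top 1: 0.1142. cockles: 0.707 > 0.1142 → include.
Rate on top 2: 0.1924. winkles: 0.464 > 0.1924 → include.
Rate on top 3: 0.2737. large mussels: 0.317 > 0.2737 → include.
Optimal diet: limpets, cockles, winkles, large mussels — 4 of 4 types.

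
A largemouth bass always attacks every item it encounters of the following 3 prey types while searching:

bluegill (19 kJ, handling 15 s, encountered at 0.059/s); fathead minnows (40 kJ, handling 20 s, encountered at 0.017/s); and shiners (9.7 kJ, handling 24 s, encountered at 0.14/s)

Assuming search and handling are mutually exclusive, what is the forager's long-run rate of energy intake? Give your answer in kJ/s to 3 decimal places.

0.566 kJ/s

Energy encountered per unit search time: 0.059×19 + 0.017×40 + 0.14×9.7 = 3.159 kJ/s.
Handling time per unit search time: 0.059×15 + 0.017×20 + 0.14×24 = 4.585.
Rate = 3.159/(1 + 4.585) = 0.5656 kJ/s.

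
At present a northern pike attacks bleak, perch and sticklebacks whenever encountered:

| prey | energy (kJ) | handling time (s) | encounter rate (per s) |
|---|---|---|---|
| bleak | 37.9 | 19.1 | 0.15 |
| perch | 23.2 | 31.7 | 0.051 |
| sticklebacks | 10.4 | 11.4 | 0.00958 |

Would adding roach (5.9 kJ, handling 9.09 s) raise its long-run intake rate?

Current rate: (0.15×37.9 + 0.051×23.2 + 0.00958×10.4)/(1 + 0.15×19.1 + 0.051×31.7 + 0.00958×11.4) = 1.246 kJ/s.
Profitability of roach: 5.9/9.09 = 0.6491 kJ/s.
0.6491 < 1.246, so adding roach would lower the average — exclude it.

No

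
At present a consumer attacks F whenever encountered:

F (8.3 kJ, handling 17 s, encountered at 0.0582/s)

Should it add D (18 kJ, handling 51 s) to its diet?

Current rate: (0.0582×8.3)/(1 + 0.0582×17) = 0.2428 kJ/s.
D: E/h = 18/51 = 0.3529 kJ/s.
Since 0.3529 > R, including D increases the long-run rate.

Yes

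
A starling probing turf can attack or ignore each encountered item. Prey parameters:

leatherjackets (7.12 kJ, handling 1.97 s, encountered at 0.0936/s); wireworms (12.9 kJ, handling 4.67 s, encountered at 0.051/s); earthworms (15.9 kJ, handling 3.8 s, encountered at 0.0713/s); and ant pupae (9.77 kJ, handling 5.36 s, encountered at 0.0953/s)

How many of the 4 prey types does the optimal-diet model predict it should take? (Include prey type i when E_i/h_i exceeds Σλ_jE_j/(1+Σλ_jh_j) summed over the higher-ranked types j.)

E/h in descending order: earthworms 4.18, leatherjackets 3.61, wireworms 2.76, ant pupae 1.82 kJ/s. The optimal diet is the largest prefix of this list for which every included type satisfies E_i/h_i > R on the types above it.
Rate on top 1: 0.892. leatherjackets: 3.61 > 0.892 → include.
Rate on top 2: 1.237. wireworms: 2.76 > 1.237 → include.
Rate on top 3: 1.451. ant pupae: 1.82 > 1.451 → include.
Optimal diet: earthworms, leatherjackets, wireworms, ant pupae — 4 of 4 types.

4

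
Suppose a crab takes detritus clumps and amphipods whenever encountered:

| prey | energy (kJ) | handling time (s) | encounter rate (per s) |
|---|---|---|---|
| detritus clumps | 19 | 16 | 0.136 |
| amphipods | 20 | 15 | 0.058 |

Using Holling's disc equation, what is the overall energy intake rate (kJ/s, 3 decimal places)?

Energy encountered per unit search time: 0.136×19 + 0.058×20 = 3.744 kJ/s.
Handling time per unit search time: 0.136×16 + 0.058×15 = 3.046.
Rate = 3.744/(1 + 3.046) = 0.9254 kJ/s.

0.925 kJ/s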